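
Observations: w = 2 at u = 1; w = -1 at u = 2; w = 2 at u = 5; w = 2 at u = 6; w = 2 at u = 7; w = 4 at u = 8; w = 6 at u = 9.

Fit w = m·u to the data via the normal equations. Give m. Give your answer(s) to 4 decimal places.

Sums needed: Σu·u = 260.
Moment sums: Σu·w = 122.
Normal equations: [[260]]·[m]ᵀ = [122]ᵀ.
Hence m = 122 / 260 ≈ 0.469231.

m = 0.4692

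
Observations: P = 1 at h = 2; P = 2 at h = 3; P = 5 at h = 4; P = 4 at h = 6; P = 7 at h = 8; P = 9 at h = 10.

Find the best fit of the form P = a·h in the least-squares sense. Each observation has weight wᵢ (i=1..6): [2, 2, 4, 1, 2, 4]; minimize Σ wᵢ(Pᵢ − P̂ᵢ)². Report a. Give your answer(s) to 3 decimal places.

The normal system AᵀWA·[a]ᵀ = AᵀWP is [[654]]·[a]ᵀ = [592]ᵀ.
a = 592/654 = 0.905199.

a = 0.905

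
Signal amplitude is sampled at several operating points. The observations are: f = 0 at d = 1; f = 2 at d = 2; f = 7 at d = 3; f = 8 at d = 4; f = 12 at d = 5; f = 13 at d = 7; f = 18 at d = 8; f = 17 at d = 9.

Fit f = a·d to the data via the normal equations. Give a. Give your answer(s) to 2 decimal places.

The normal equations are: 249·a = 505.
(Σd·d = 249, Σd·f = 505.)
Hence a = 505 / 249 ≈ 2.02811.

a = 2.03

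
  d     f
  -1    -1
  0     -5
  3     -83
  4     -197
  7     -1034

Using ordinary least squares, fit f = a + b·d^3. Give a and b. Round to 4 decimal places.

With design matrix M, MᵀM = [[5, 433]; [433, 122475]] and Mᵀf = [-1320, -369510]ᵀ.
Eliminating b: 122475·(row 1) − 433·(row 2) gives 424886·a = 122475·(-1320) − 433·(-369510) = -1669170, so a = -834585/212443.
Then b = ((-369510) − 433·(-834585/212443))/122475 = -637995/212443.

a = -3.9285, b = -3.0031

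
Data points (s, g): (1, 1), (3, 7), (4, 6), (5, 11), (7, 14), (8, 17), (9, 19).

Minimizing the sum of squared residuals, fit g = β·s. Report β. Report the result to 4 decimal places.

Setting ∂/∂β … = 0 gives: 245·β = 506.
(Σs·s = 245, Σs·g = 506.)
Hence β = 506 / 245 ≈ 2.06531.

β = 2.0653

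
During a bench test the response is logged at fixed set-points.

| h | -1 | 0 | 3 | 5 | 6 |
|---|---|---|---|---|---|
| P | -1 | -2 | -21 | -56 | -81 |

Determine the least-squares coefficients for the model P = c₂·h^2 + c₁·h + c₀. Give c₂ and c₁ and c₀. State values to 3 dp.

AᵀA·[c₂, c₁, c₀]ᵀ = AᵀP reads: 2003·c₂ + 367·c₁ + 71·c₀ = -4506;  367·c₂ + 71·c₁ + 13·c₀ = -828;  71·c₂ + 13·c₁ + 5·c₀ = -161.
(Σh^2·h^2 = 2003, Σh^2·h = 367, Σh^2 = 71, Σh·h = 71, Σh = 13, Σ1 = 5, Σh^2·P = -4506, Σh·P = -828, ΣP = -161.)
Solving the 3×3 system (Gaussian elimination) gives c₂ = -2195/1038, c₁ = -661/1038, c₀ = -268/519.

c₂ = -2.115, c₁ = -0.637, c₀ = -0.516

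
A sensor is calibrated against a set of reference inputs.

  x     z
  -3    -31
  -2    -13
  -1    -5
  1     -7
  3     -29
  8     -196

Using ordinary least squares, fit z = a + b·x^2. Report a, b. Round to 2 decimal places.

a = -2.49, b = -3.02

Forming AᵀA = [[6, 88]; [88, 4276]] and Aᵀz = [-281, -13148]ᵀ gives AᵀA·[a, b]ᵀ = Aᵀz.
Eliminating b: 4276·(row 1) − 88·(row 2) gives 17912·a = 4276·(-281) − 88·(-13148) = -44532, so a = -11133/4478.
Then b = ((-13148) − 88·(-11133/4478))/4276 = -6770/2239.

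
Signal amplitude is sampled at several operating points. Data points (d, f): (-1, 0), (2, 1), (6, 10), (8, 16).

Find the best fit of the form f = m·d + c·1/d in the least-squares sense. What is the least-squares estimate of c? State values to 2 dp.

c = -2.69

Normal-equation sums: Σd·d = 105, Σd·1/d = 4, Σ1/d·1/d = 745/576.
For Xᵀf: Σd·f = 190, Σ1/d·f = 25/6.
Eliminating c: (745/576)·(row 1) − 4·(row 2) gives (23003/192)·m = (745/576)·190 − 4·(25/6) = 65975/288, so m = 131950/69009.
Then c = ((25/6) − 4·(131950/69009))/(745/576) = -61920/23003.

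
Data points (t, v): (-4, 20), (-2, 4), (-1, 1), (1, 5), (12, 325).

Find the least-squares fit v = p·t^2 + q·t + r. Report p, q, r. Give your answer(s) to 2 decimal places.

p = 1.99, q = 3.05, r = 1.12

Normal-equation sums: Σt^2·t^2 = 21010, Σt^2·t = 1656, Σt^2 = 166, Σt·t = 166, Σt = 6, Σ1 = 5.
And Σt^2·v = 47142, Σt·v = 3816, Σv = 355.
So AᵀA·[p, q, r]ᵀ = Aᵀv: [[21010, 1656, 166]; [1656, 166, 6]; [166, 6, 5]]·[p, q, r]ᵀ = [47142, 3816, 355]ᵀ.
Solving the 3×3 system (Gaussian elimination) gives p = 844976/423679, q = 1292889/423679, r = 476539/423679.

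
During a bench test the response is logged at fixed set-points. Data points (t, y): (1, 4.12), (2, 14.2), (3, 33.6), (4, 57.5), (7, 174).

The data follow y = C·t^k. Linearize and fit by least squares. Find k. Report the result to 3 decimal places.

With ln yᵢ as the transformed response and ln tᵢ as the regressor:
Σln t = 5.1240, Σ(ln t)² = 7.3958, Σln y = 16.7945, Σln t·ln y = 21.3562.
Equations: 7.3958·k + 5.1240·ln C = 21.3562;  5.1240·k + 5·ln C = 16.7945.
Solving (det = 10.7239): k = 1.93277, ln C = 1.37820.

k = 1.933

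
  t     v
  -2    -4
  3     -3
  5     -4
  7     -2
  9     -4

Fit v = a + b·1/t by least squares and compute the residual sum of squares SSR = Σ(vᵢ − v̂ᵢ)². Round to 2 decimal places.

SSR = 2.72

With design matrix A, AᵀA = [[5, 181/630]; [181/630, 172201/396900]] and Aᵀv = [-17, -167/315]ᵀ.
det = 5·(172201/396900) − (181/630)² = 207061/99225.
a = ((-17)·(172201/396900) − (181/630)·(-167/315))/(207061/99225) = -2866963/828244; b = (5·(-167/315) − (181/630)·(-17))/(207061/99225) = 443205/414122.
Residuals: -702/207061, 86761/828244, -623295/828244, 1083845/828244, -544503/828244; SSR = 2254451/828244.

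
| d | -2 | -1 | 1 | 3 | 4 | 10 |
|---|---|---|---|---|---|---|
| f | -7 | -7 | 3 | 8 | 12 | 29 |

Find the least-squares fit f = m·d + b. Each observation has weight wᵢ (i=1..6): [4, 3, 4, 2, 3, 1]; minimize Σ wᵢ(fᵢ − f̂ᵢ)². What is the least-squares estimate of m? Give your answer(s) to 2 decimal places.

m = 3.17

XᵀWX·[m, b]ᵀ = XᵀWf reads: 189·m + 21·b = 571;  21·m + 17·b = 44.
det = 189·17 − 21² = 2772.
m = (571·17 − 21·44)/2772 = 8783/2772; b = (189·44 − 21·571)/2772 = -175/132.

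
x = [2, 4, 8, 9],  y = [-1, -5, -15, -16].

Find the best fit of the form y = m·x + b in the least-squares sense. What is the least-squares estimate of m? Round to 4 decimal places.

With design matrix A, AᵀA = [[165, 23]; [23, 4]] and Aᵀy = [-286, -37]ᵀ.
Δ = 165·4 − 23² = 131.
m = ((-286)·4 − 23·(-37))/131 = -293/131; b = (165·(-37) − 23·(-286))/131 = 473/131.

m = -2.2366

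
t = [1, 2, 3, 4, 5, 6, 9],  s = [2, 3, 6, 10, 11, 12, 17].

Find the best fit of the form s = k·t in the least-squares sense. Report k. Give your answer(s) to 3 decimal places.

Normal-equation sums: Σt·t = 172.
Right-hand side: Σt·s = 346.
Hence k = 346 / 172 ≈ 2.01163.

k = 2.012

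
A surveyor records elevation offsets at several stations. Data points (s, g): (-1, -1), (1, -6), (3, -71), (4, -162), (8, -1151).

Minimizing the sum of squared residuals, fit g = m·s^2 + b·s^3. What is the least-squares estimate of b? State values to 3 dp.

From the data, Σs^2·s^2 = 4435, Σs^2·s^3 = 34035, Σs^3·s^3 = 266971.
And Σs^2·g = -76902, Σs^3·g = -601602.
AᵀA·[m, b]ᵀ = Aᵀg becomes [[4435, 34035]; [34035, 266971]]·[m, b]ᵀ = [-76902, -601602]ᵀ.
Eliminating b: 266971·(row 1) − 34035·(row 2) gives 25635160·m = 266971·(-76902) − 34035·(-601602) = -55079772, so m = -13769943/6408790.
Then b = ((-601602) − 34035·(-13769943/6408790))/266971 = -2537265/1281758.

b = -1.980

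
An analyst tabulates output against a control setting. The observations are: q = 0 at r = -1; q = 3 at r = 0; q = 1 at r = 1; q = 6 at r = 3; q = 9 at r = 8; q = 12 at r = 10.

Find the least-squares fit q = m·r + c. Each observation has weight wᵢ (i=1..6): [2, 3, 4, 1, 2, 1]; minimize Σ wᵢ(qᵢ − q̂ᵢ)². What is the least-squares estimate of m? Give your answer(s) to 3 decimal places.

m = 1.000

Setting ∂/∂m … = 0 gives: 243·m + 31·c = 286;  31·m + 13·c = 49.
Δ = 243·13 − 31² = 2198.
m = (286·13 − 31·49)/2198 = 2199/2198; c = (243·49 − 31·286)/2198 = 3041/2198.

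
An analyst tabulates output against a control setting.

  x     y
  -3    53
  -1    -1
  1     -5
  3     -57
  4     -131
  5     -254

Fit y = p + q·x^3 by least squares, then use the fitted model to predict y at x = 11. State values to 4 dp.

The normal system AᵀA·[p, q]ᵀ = Aᵀy is [[6, 189]; [189, 21181]]·[p, q]ᵀ = [-395, -43108]ᵀ.
Eliminating q: 21181·(row 1) − 189·(row 2) gives 91365·p = 21181·(-395) − 189·(-43108) = -219083, so p = -219083/91365.
Then q = ((-43108) − 189·(-219083/91365))/21181 = -61331/30455.
At x = 11: ŷ = (-219083/91365)·(1) + (-61331/30455)·(1331) = -245113766/91365.

ŷ = -2682.7972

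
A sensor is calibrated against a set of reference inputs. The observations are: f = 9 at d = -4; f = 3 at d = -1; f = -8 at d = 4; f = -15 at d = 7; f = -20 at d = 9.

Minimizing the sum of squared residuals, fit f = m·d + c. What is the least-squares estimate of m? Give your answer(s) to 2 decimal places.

From the data, Σd·d = 163, Σd = 15, Σ1 = 5.
For Xᵀf: Σd·f = -356, Σf = -31.
XᵀX·[m, c]ᵀ = Xᵀf becomes [[163, 15]; [15, 5]]·[m, c]ᵀ = [-356, -31]ᵀ.
Δ = 163·5 − 15² = 590.
m = ((-356)·5 − 15·(-31))/590 = -263/118; c = (163·(-31) − 15·(-356))/590 = 287/590.

m = -2.23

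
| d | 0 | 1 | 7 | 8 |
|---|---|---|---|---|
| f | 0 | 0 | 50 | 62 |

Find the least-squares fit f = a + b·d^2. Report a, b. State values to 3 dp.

a = -0.298, b = 0.993

Setting ∂/∂a … = 0 gives: 4·a + 114·b = 112;  114·a + 6498·b = 6418.
Eliminating b: 6498·(row 1) − 114·(row 2) gives 12996·a = 6498·112 − 114·6418 = -3876, so a = -17/57.
Then b = (6418 − 114·(-17/57))/6498 = 3226/3249.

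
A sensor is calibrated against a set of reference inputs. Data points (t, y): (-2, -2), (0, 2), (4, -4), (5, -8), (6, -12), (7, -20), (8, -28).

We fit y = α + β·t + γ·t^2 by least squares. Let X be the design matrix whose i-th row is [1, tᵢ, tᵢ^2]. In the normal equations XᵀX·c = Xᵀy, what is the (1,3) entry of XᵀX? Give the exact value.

194

Row 1 ↔ basis 1, column 3 ↔ basis t^2, so (XᵀX)_{1,3} = Σᵢ t^2 = (1)·(4) + (1)·(0) + (1)·(16) + (1)·(25) + (1)·(36) + (1)·(49) + (1)·(64) = 194.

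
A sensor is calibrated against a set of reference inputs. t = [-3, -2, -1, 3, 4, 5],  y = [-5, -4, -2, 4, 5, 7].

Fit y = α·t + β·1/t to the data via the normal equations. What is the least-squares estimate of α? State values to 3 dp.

Entries of MᵀM: Σt·t = 64, Σt·1/t = 6, Σ1/t·1/t = 5669/3600.
Moment sums: Σt·y = 92, Σ1/t·y = 193/20.
Normal equations: [[64, 6]; [6, 5669/3600]]·[α, β]ᵀ = [92, 193/20]ᵀ.
Δ = 64·(5669/3600) − 6² = 14576/225.
α = (92·(5669/3600) − 6·(193/20))/(14576/225) = 78277/58304; β = (64·(193/20) − 6·92)/(14576/225) = 1845/1822.

α = 1.343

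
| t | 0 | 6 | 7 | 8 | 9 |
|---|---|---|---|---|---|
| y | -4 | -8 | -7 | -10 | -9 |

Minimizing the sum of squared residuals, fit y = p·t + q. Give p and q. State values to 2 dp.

p = -0.60, q = -4.00

Compute the Gram sums: Σt·t = 230, Σt = 30, Σ1 = 5.
And Σt·y = -258, Σy = -38.
Normal equations: [[230, 30]; [30, 5]]·[p, q]ᵀ = [-258, -38]ᵀ.
Δ = 230·5 − 30² = 250.
p = ((-258)·5 − 30·(-38))/250 = -3/5; q = (230·(-38) − 30·(-258))/250 = -4.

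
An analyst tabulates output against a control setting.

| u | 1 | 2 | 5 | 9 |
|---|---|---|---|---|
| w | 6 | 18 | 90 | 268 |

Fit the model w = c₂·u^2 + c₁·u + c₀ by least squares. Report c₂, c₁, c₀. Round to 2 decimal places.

XᵀX·[c₂, c₁, c₀]ᵀ = Xᵀw reads: 7203·c₂ + 863·c₁ + 111·c₀ = 24036;  863·c₂ + 111·c₁ + 17·c₀ = 2904;  111·c₂ + 17·c₁ + 4·c₀ = 382.
(Σu^2·u^2 = 7203, Σu^2·u = 863, Σu^2 = 111, Σu·u = 111, Σu = 17, Σ1 = 4, Σu^2·w = 24036, Σu·w = 2904, Σw = 382.)
Row-reducing yields c₂ = 1963/668, c₁ = 11271/3340, c₀ = -649/1670.

c₂ = 2.94, c₁ = 3.37, c₀ = -0.39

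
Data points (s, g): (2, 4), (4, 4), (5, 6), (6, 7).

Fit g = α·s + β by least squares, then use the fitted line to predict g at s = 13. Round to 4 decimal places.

ĝ = 12.0000

From the data, Σs·s = 81, Σs = 17, Σ1 = 4.
And Σs·g = 96, Σg = 21.
MᵀM·[α, β]ᵀ = Mᵀg becomes [[81, 17]; [17, 4]]·[α, β]ᵀ = [96, 21]ᵀ.
Determinant 81·4 − 17² = 35.
α = (96·4 − 17·21)/35 = 27/35; β = (81·21 − 17·96)/35 = 69/35.
At s = 13: ĝ = (27/35)·(13) + (69/35)·(1) = 12.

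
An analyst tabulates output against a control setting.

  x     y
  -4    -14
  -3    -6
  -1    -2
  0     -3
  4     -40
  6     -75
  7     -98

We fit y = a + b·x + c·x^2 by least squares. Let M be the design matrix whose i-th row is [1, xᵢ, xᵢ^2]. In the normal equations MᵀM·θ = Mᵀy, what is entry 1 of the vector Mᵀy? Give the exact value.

-238

Entry 1 ↔ basis 1, so (Mᵀy)_{1} = Σᵢ yᵢ = (1)·(-14) + (1)·(-6) + (1)·(-2) + (1)·(-3) + (1)·(-40) + (1)·(-75) + (1)·(-98) = -238.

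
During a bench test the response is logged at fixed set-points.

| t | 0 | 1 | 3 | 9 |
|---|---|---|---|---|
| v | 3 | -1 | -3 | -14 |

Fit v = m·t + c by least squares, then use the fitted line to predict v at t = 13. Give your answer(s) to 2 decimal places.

v̂ = -21.20

Forming AᵀA = [[91, 13]; [13, 4]] and Aᵀv = [-136, -15]ᵀ gives AᵀA·[m, c]ᵀ = Aᵀv.
Eliminating c: 4·(row 1) − 13·(row 2) gives 195·m = 4·(-136) − 13·(-15) = -349, so m = -349/195.
Then c = ((-15) − 13·(-349/195))/4 = 31/15.
At t = 13: v̂ = (-349/195)·(13) + (31/15)·(1) = -106/5.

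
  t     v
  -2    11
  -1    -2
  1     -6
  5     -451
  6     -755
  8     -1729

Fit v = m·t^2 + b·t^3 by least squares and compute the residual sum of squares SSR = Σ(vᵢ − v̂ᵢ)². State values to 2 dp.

Entries of MᵀM: Σt^2·t^2 = 6035, Σt^2·t^3 = 43637, Σt^3·t^3 = 324491.
For Mᵀv: Σt^2·v = -149075, Σt^3·v = -1104795.
Δ = 6035·324491 − 43637² = 54115416.
m = ((-149075)·324491 − 43637·(-1104795))/54115416 = -81778205/27057708; b = (6035·(-1104795) − 43637·(-149075))/54115416 = -81126025/27057708.
Residuals: -2021716/2254809, -13365809/6764427, 30999/1503206, -8909029/13528854, 1074090/751603, -3111803/6764427; SSR = 100059787/13528854.

SSR = 7.40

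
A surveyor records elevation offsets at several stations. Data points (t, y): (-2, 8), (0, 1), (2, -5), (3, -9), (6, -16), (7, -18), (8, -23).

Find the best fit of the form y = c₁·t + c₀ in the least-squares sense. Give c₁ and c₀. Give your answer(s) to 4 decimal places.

With design matrix X, XᵀX = [[166, 24]; [24, 7]] and Xᵀy = [-459, -62]ᵀ.
det = 166·7 − 24² = 586.
c₁ = ((-459)·7 − 24·(-62))/586 = -1725/586; c₀ = (166·(-62) − 24·(-459))/586 = 362/293.

c₁ = -2.9437, c₀ = 1.2355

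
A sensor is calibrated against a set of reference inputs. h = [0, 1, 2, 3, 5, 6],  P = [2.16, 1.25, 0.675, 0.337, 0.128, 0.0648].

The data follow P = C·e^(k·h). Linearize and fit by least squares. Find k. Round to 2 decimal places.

k = -0.58

With ln Pᵢ as the transformed response and hᵢ as the regressor:
Σh = 17.0000, Σ(h)² = 75.0000, Σln P = -5.2796, Σh·ln P = -30.5233.
Equations: 75.0000·k + 17.0000·ln C = -30.5233;  17.0000·k + 6·ln C = -5.2796.
Δ = 75.0000·6 − (17.0000)² = 161.0000; k = (-30.5233·6 − 17.0000·-5.2796)/161.0000 = -0.58004, ln C = (75.0000·-5.2796 − 17.0000·-30.5233)/161.0000 = 0.76350.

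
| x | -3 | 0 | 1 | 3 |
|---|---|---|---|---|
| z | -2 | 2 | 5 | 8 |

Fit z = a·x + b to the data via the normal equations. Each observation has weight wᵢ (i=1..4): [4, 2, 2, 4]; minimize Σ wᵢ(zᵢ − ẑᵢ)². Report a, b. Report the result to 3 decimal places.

The normal equations are: 74·a + 2·b = 130;  2·a + 12·b = 38.
Δ = 74·12 − 2² = 884.
a = (130·12 − 2·38)/884 = 371/221; b = (74·38 − 2·130)/884 = 638/221.

a = 1.679, b = 2.887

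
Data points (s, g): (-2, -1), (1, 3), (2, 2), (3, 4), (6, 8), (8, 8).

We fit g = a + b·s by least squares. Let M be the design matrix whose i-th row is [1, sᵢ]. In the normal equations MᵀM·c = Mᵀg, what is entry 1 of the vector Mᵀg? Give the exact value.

24

Entry 1 ↔ basis 1, so (Mᵀg)_{1} = Σᵢ gᵢ = (1)·(-1) + (1)·(3) + (1)·(2) + (1)·(4) + (1)·(8) + (1)·(8) = 24.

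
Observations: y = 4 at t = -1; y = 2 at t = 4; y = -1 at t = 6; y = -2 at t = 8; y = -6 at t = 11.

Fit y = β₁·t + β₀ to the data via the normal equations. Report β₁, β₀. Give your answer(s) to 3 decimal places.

Entries of XᵀX: Σt·t = 238, Σt = 28, Σ1 = 5.
And Σt·y = -84, Σy = -3.
So XᵀX·[β₁, β₀]ᵀ = Xᵀy: [[238, 28]; [28, 5]]·[β₁, β₀]ᵀ = [-84, -3]ᵀ.
Δ = 238·5 − 28² = 406.
β₁ = ((-84)·5 − 28·(-3))/406 = -24/29; β₀ = (238·(-3) − 28·(-84))/406 = 117/29.

β₁ = -0.828, β₀ = 4.034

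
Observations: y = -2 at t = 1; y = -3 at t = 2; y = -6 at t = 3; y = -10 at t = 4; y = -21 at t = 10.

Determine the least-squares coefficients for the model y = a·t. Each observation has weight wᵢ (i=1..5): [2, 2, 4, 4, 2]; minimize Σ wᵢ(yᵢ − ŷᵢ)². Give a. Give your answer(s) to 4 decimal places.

a = -2.1548

The normal system MᵀWM·[a]ᵀ = MᵀWy is [[310]]·[a]ᵀ = [-668]ᵀ.
Hence a = -668 / 310 ≈ -2.15484.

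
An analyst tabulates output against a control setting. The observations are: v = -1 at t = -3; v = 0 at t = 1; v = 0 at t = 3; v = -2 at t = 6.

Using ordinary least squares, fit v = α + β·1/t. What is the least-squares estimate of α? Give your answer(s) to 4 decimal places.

Normal-equation sums: Σ1 = 4, Σ1/t = 7/6, Σ1/t·1/t = 5/4.
And Σv = -3, Σ1/t·v = 0.
Normal equations: [[4, 7/6]; [7/6, 5/4]]·[α, β]ᵀ = [-3, 0]ᵀ.
Eliminating β: (5/4)·(row 1) − (7/6)·(row 2) gives (131/36)·α = (5/4)·(-3) − (7/6)·0 = -15/4, so α = -135/131.
Then β = (0 − (7/6)·(-135/131))/(5/4) = 126/131.

α = -1.0305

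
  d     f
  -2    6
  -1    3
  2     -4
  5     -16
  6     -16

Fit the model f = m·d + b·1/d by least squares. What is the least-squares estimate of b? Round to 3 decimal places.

b = 0.287

Normal-equation sums: Σd·d = 70, Σd·1/d = 5, Σ1/d·1/d = 1411/900.
Right-hand side: Σd·f = -199, Σ1/d·f = -208/15.
Normal equations: [[70, 5]; [5, 1411/900]]·[m, b]ᵀ = [-199, -208/15]ᵀ.
Eliminating b: (1411/900)·(row 1) − 5·(row 2) gives (7627/90)·m = (1411/900)·(-199) − 5·(-208/15) = -218389/900, so m = -218389/76270.
Then b = ((-208/15) − 5·(-218389/76270))/(1411/900) = 2190/7627.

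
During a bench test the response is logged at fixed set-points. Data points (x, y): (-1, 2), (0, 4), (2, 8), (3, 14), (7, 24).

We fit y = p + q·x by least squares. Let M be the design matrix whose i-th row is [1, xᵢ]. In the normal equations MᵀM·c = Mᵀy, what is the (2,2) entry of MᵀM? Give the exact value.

Row 2 ↔ basis x, column 2 ↔ basis x, so (MᵀM)_{2,2} = Σᵢ (x)·(x) = (-1)·(-1) + (0)·(0) + (2)·(2) + (3)·(3) + (7)·(7) = 63.

63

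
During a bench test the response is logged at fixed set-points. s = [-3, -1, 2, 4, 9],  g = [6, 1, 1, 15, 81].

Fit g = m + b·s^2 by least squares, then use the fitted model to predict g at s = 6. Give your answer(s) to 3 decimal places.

ĝ = 34.911

The normal equations are: 5·m + 111·b = 104;  111·m + 6915·b = 6860.
Δ = 5·6915 − 111² = 22254.
m = (104·6915 − 111·6860)/22254 = -7050/3709; b = (5·6860 − 111·104)/22254 = 11378/11127.
At s = 6: ĝ = (-7050/3709)·(1) + (11378/11127)·(36) = 129486/3709.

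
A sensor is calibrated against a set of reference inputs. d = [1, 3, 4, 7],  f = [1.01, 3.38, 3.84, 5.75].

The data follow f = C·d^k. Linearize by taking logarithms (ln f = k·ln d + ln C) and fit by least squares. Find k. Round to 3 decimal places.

Linearized form: ln f = k·ln d + ln C. From the 4 transformed points,
Σln d = 4.4308, Σ(ln d)² = 6.9153, Σln f = 4.3225, Σln d·ln f = 6.6070.
Equations: 6.9153·k + 4.4308·ln C = 6.6070;  4.4308·k + 4·ln C = 4.3225.
Δ = 6.9153·4 − (4.4308)² = 8.0292; k = (6.6070·4 − 4.4308·4.3225)/8.0292 = 0.90616, ln C = (6.9153·4.3225 − 4.4308·6.6070)/8.0292 = 0.07687.

k = 0.906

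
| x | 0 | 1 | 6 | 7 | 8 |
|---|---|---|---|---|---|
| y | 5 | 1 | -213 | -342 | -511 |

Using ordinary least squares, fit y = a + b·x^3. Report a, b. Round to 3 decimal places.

a = 3.564, b = -1.005

Sums needed: Σ1 = 5, Σx^3 = 1072, Σx^3·x^3 = 426450.
Right-hand side: Σy = -1060, Σx^3·y = -424945.
Δ = 5·426450 − 1072² = 983066.
a = ((-1060)·426450 − 1072·(-424945))/983066 = 1752020/491533; b = (5·(-424945) − 1072·(-1060))/983066 = -988405/983066.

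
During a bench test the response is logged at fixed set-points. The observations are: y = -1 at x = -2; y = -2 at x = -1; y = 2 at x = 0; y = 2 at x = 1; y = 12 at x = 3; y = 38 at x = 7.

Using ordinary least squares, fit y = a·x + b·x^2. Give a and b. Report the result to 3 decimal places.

The normal equations are: 64·a + 362·b = 308;  362·a + 2500·b = 1966.
Eliminating b: 2500·(row 1) − 362·(row 2) gives 28956·a = 2500·308 − 362·1966 = 58308, so a = 4859/2413.
Then b = (1966 − 362·(4859/2413))/2500 = 1194/2413.

a = 2.014, b = 0.495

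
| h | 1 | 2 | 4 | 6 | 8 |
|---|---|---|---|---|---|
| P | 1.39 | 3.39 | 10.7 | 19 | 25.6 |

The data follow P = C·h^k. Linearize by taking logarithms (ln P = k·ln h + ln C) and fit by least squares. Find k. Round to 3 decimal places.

k = 1.444

Taking logs, ln P = k·ln h + ln C, so regress ln P on ln h.
AᵀA = [[9.9367, 5.9506]; [5.9506, 5]], rhs = [16.1506, 10.1074]ᵀ  (here Σln h = 5.9506, Σ(ln h)² = 9.9367, Σln P = 10.1074, Σln h·ln P = 16.1506).
Δ = 9.9367·5 − (5.9506)² = 14.2736; k = (16.1506·5 − 5.9506·10.1074)/14.2736 = 1.44374, ln C = (9.9367·10.1074 − 5.9506·16.1506)/14.2736 = 0.30325.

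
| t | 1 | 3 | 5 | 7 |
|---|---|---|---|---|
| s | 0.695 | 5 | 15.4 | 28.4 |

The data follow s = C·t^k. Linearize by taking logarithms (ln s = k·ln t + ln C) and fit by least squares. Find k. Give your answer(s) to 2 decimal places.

k = 1.92

Taking logs, ln s = k·ln t + ln C, so regress ln s on ln t.
Σln t = 4.6540, Σ(ln t)² = 7.5838, Σln s = 7.3264, Σln t·ln s = 12.6807.
Equations: 7.5838·k + 4.6540·ln C = 12.6807;  4.6540·k + 4·ln C = 7.3264.
Solving (det = 8.6759): k = 1.91638, ln C = -0.39811.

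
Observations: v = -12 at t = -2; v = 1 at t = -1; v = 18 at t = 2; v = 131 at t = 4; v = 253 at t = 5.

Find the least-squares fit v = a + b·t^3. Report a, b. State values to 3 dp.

a = 3.047, b = 1.999

The normal equations are: 5·a + 188·b = 391;  188·a + 19850·b = 40248.
Determinant 5·19850 − 188² = 63906.
a = (391·19850 − 188·40248)/63906 = 97363/31953; b = (5·40248 − 188·391)/63906 = 63866/31953.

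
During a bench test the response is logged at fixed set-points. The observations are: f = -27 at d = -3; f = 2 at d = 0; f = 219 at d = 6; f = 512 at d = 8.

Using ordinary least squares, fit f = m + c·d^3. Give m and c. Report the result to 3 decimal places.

Sums needed: Σ1 = 4, Σd^3 = 701, Σd^3·d^3 = 309529.
Moment sums: Σf = 706, Σd^3·f = 310177.
Normal equations: [[4, 701]; [701, 309529]]·[m, c]ᵀ = [706, 310177]ᵀ.
det = 4·309529 − 701² = 746715.
m = (706·309529 − 701·310177)/746715 = 1093397/746715; c = (4·310177 − 701·706)/746715 = 745802/746715.

m = 1.464, c = 0.999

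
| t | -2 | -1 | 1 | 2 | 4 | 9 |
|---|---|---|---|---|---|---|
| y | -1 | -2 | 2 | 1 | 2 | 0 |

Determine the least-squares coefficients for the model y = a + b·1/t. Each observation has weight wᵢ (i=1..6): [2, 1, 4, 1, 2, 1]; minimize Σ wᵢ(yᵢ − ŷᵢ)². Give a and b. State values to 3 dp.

XᵀWX·[a, b]ᵀ = XᵀWy reads: 11·a + (28/9)·b = 9;  (28/9)·a + (3815/648)·b = 25/2.
det = 11·(3815/648) − (28/9)² = 35693/648.
a = (9·(3815/648) − (28/9)·(25/2))/(35693/648) = 1305/5099; b = (11·(25/2) − (28/9)·9)/(35693/648) = 70956/35693.

a = 0.256, b = 1.988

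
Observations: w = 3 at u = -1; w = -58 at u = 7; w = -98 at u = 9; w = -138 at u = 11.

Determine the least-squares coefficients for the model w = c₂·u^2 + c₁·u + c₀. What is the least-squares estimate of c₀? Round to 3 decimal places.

With design matrix X, XᵀX = [[23604, 2402, 252]; [2402, 252, 26]; [252, 26, 4]] and Xᵀw = [-27475, -2809, -291]ᵀ.
Solving the 3×3 system (Gaussian elimination) gives c₂ = -657/656, c₁ = -301/164, c₀ = 1493/656.

c₀ = 2.276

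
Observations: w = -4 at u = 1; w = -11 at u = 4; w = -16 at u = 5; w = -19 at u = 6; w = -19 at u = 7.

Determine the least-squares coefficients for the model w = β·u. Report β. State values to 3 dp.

The normal system XᵀX·[β]ᵀ = Xᵀw is [[127]]·[β]ᵀ = [-375]ᵀ.
Hence β = -375 / 127 ≈ -2.95276.

β = -2.953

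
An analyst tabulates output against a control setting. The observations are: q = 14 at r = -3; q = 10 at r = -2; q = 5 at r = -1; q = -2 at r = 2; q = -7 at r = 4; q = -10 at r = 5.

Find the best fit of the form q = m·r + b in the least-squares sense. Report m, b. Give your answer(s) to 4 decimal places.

The normal system MᵀM·[m, b]ᵀ = Mᵀq is [[59, 5]; [5, 6]]·[m, b]ᵀ = [-149, 10]ᵀ.
Δ = 59·6 − 5² = 329.
m = ((-149)·6 − 5·10)/329 = -944/329; b = (59·10 − 5·(-149))/329 = 1335/329.

m = -2.8693, b = 4.0578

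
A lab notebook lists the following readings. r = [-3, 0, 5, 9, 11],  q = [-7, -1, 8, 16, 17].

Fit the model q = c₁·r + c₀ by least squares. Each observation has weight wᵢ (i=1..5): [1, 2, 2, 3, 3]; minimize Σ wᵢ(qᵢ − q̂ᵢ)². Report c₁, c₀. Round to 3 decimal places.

Compute the Gram sums: Σwᵢ·r·r = 665, Σwᵢ·r = 67, Σwᵢ·1 = 11.
Right-hand side: Σwᵢ·r·q = 1094, Σwᵢ·q = 106.
AᵀWA·[c₁, c₀]ᵀ = AᵀWq becomes [[665, 67]; [67, 11]]·[c₁, c₀]ᵀ = [1094, 106]ᵀ.
Determinant 665·11 − 67² = 2826.
c₁ = (1094·11 − 67·106)/2826 = 274/157; c₀ = (665·106 − 67·1094)/2826 = -156/157.

c₁ = 1.745, c₀ = -0.994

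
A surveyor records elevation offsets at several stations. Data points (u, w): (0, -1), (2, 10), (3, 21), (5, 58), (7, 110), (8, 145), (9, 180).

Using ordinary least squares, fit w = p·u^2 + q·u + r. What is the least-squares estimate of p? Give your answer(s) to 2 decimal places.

p = 2.11

Forming XᵀX = [[13780, 1744, 232]; [1744, 232, 34]; [232, 34, 7]] and Xᵀw = [30929, 3923, 523]ᵀ gives XᵀX·[p, q, r]ᵀ = Xᵀw.
Row-reducing yields p = 10813/5124, q = 18481/15372, r = -8189/7686.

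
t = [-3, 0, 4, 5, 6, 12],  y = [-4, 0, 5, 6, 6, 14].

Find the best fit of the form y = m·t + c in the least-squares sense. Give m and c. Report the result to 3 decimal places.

From the data, Σt·t = 230, Σt = 24, Σ1 = 6.
And Σt·y = 266, Σy = 27.
So XᵀX·[m, c]ᵀ = Xᵀy: [[230, 24]; [24, 6]]·[m, c]ᵀ = [266, 27]ᵀ.
Eliminating c: 6·(row 1) − 24·(row 2) gives 804·m = 6·266 − 24·27 = 948, so m = 79/67.
Then c = (27 − 24·(79/67))/6 = -29/134.

m = 1.179, c = -0.216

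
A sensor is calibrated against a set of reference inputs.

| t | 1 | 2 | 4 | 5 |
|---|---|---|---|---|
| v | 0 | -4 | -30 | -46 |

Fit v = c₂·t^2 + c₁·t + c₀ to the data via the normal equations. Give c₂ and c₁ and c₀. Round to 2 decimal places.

c₂ = -2.00, c₁ = 0.20, c₀ = 2.40

Compute the Gram sums: Σt^2·t^2 = 898, Σt^2·t = 198, Σt^2 = 46, Σt·t = 46, Σt = 12, Σ1 = 4.
Right-hand side: Σt^2·v = -1646, Σt·v = -358, Σv = -80.
Normal equations: [[898, 198, 46]; [198, 46, 12]; [46, 12, 4]]·[c₂, c₁, c₀]ᵀ = [-1646, -358, -80]ᵀ.
Row-reducing yields c₂ = -2, c₁ = 1/5, c₀ = 12/5.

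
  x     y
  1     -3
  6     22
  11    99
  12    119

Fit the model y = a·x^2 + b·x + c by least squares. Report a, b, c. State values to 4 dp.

Sums needed: Σx^2·x^2 = 36674, Σx^2·x = 3276, Σx^2 = 302, Σx·x = 302, Σx = 30, Σ1 = 4.
Right-hand side: Σx^2·y = 29904, Σx·y = 2646, Σy = 237.
Normal equations: [[36674, 3276, 302]; [3276, 302, 30]; [302, 30, 4]]·[a, b, c]ᵀ = [29904, 2646, 237]ᵀ.
Inverting the 3×3 Gram matrix, [a, b, c]ᵀ = [9351/9220, -18783/9220, -18843/9220]ᵀ.

a = 1.0142, b = -2.0372, c = -2.0437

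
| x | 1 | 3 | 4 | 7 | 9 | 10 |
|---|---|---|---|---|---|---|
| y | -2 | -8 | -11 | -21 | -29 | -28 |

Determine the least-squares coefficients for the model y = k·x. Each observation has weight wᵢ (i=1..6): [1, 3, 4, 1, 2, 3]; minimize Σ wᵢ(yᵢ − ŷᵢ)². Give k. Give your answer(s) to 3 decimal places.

Compute the Gram sums: Σwᵢ·x·x = 603.
Right-hand side: Σwᵢ·x·y = -1759.
k = (-1759)/603 = -2.91708.

k = -2.917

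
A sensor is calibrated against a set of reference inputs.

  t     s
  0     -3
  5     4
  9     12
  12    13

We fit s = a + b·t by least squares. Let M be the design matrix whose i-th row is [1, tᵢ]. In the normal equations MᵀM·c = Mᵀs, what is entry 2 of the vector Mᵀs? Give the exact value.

284

Entry 2 ↔ basis t, so (Mᵀs)_{2} = Σᵢ (t)·sᵢ = (0)·(-3) + (5)·(4) + (9)·(12) + (12)·(13) = 284.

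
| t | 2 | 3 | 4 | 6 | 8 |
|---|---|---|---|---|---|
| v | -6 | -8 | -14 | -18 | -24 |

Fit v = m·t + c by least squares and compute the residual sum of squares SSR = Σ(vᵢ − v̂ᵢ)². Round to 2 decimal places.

Sums needed: Σt·t = 129, Σt = 23, Σ1 = 5.
For Xᵀv: Σt·v = -392, Σv = -70.
Normal equations: [[129, 23]; [23, 5]]·[m, c]ᵀ = [-392, -70]ᵀ.
Eliminating c: 5·(row 1) − 23·(row 2) gives 116·m = 5·(-392) − 23·(-70) = -350, so m = -175/58.
Then c = ((-70) − 23·(-175/58))/5 = -7/58.
Residuals: 9/58, 34/29, -105/58, 13/58, 15/58; SSR = 139/29.

SSR = 4.79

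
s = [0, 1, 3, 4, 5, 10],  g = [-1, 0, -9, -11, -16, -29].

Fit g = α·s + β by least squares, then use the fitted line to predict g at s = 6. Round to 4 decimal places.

Normal-equation sums: Σs·s = 151, Σs = 23, Σ1 = 6.
Moment sums: Σs·g = -441, Σg = -66.
Normal equations: [[151, 23]; [23, 6]]·[α, β]ᵀ = [-441, -66]ᵀ.
Eliminating β: 6·(row 1) − 23·(row 2) gives 377·α = 6·(-441) − 23·(-66) = -1128, so α = -1128/377.
Then β = ((-66) − 23·(-1128/377))/6 = 177/377.
At s = 6: ĝ = (-1128/377)·(6) + (177/377)·(1) = -507/29.

ĝ = -17.4828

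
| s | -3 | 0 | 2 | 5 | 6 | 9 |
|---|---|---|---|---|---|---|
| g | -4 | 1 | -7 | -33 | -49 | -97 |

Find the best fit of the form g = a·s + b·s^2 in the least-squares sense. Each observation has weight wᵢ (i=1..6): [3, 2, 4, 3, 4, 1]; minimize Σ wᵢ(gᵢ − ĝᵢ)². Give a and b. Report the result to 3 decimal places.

a = -1.754, b = -1.023

Forming MᵀWM = [[343, 1919]; [1919, 13927]] and MᵀWg = [-2564, -17608]ᵀ gives MᵀWM·[a, b]ᵀ = MᵀWg.
Δ = 343·13927 − 1919² = 1094400.
a = ((-2564)·13927 − 1919·(-17608))/1094400 = -8417/4800; b = (343·(-17608) − 1919·(-2564))/1094400 = -93269/91200.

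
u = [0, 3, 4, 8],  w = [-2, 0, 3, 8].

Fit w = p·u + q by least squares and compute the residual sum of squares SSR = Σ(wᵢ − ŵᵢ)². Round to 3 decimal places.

Compute the Gram sums: Σu·u = 89, Σu = 15, Σ1 = 4.
For Aᵀw: Σu·w = 76, Σw = 9.
So AᵀA·[p, q]ᵀ = Aᵀw: [[89, 15]; [15, 4]]·[p, q]ᵀ = [76, 9]ᵀ.
Determinant 89·4 − 15² = 131.
p = (76·4 − 15·9)/131 = 169/131; q = (89·9 − 15·76)/131 = -339/131.
Residuals: 77/131, -168/131, 56/131, 35/131; SSR = 294/131.

SSR = 2.244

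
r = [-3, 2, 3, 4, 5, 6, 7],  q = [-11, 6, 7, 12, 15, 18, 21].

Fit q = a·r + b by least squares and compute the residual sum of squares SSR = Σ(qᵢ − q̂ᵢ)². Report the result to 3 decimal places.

SSR = 2.852

From the data, Σr·r = 148, Σr = 24, Σ1 = 7.
And Σr·q = 444, Σq = 68.
So MᵀM·[a, b]ᵀ = Mᵀq: [[148, 24]; [24, 7]]·[a, b]ᵀ = [444, 68]ᵀ.
Eliminating b: 7·(row 1) − 24·(row 2) gives 460·a = 7·444 − 24·68 = 1476, so a = 369/115.
Then b = (68 − 24·(369/115))/7 = -148/115.
Residuals: -2/23, 20/23, -154/115, 52/115, 28/115, 4/115, -4/23; SSR = 328/115.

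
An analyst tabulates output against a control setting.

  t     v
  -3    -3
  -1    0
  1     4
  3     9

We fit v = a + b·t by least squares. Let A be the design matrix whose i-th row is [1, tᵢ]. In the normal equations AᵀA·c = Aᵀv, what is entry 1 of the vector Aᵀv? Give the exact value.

10

Entry 1 ↔ basis 1, so (Aᵀv)_{1} = Σᵢ vᵢ = (1)·(-3) + (1)·(0) + (1)·(4) + (1)·(9) = 10.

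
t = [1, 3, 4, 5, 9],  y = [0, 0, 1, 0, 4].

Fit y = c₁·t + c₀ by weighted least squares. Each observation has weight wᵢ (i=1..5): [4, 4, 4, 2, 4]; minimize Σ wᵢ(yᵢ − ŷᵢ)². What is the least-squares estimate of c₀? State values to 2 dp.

With design matrix A, AᵀWA = [[478, 78]; [78, 18]] and AᵀWy = [160, 20]ᵀ.
Determinant 478·18 − 78² = 2520.
c₁ = (160·18 − 78·20)/2520 = 11/21; c₀ = (478·20 − 78·160)/2520 = -73/63.

c₀ = -1.16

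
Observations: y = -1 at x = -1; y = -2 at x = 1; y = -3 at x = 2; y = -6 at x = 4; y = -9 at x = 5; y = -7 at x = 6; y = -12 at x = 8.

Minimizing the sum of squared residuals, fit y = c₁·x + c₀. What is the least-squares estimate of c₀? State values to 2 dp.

The normal equations are: 147·c₁ + 25·c₀ = -214;  25·c₁ + 7·c₀ = -40.
(Σx·x = 147, Σx = 25, Σ1 = 7, Σx·y = -214, Σy = -40.)
Eliminating c₀: 7·(row 1) − 25·(row 2) gives 404·c₁ = 7·(-214) − 25·(-40) = -498, so c₁ = -249/202.
Then c₀ = ((-40) − 25·(-249/202))/7 = -265/202.

c₀ = -1.31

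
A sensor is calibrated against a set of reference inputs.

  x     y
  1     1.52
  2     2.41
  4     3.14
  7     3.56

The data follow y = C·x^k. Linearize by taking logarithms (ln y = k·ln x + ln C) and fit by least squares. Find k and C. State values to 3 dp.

Let Y = ln y. Fitting Y = k·ln x + ln C by least squares:
Σln x = 4.0254, Σ(ln x)² = 6.1888, Σln y = 3.7123, Σln x·ln y = 4.6668.
Equations: 6.1888·k + 4.0254·ln C = 4.6668;  4.0254·k + 4·ln C = 3.7123.
Solving (det = 8.5519): k = 0.43543, ln C = 0.48989, so C = exp(0.48989) = 1.63214.

k = 0.435, C = 1.632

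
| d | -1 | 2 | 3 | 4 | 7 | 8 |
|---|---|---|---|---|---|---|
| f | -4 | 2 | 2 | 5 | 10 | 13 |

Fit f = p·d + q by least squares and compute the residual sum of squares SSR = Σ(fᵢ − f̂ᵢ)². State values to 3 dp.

From the data, Σd·d = 143, Σd = 23, Σ1 = 6.
And Σd·f = 208, Σf = 28.
AᵀA·[p, q]ᵀ = Aᵀf becomes [[143, 23]; [23, 6]]·[p, q]ᵀ = [208, 28]ᵀ.
det = 143·6 − 23² = 329.
p = (208·6 − 23·28)/329 = 604/329; q = (143·28 − 23·208)/329 = -780/329.
Residuals: 68/329, 230/329, -374/329, 9/329, -158/329, 225/329; SSR = 830/329.

SSR = 2.523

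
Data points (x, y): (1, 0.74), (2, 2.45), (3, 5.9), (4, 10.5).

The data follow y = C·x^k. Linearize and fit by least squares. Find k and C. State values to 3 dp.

Linearized form: ln y = k·ln x + ln C. From the 4 transformed points,
Σln x = 3.1781, Σ(ln x)² = 3.6092, Σln y = 4.7213, Σln x·ln y = 5.8308.
Equations: 3.6092·k + 3.1781·ln C = 5.8308;  3.1781·k + 4·ln C = 4.7213.
Solving (det = 4.3368): k = 1.91814, ln C = -0.34366, so C = exp(-0.34366) = 0.70917.

k = 1.918, C = 0.709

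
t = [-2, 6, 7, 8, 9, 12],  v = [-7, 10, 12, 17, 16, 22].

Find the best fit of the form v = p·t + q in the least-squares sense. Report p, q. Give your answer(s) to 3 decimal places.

Forming AᵀA = [[378, 40]; [40, 6]] and Aᵀv = [702, 70]ᵀ gives AᵀA·[p, q]ᵀ = Aᵀv.
Eliminating q: 6·(row 1) − 40·(row 2) gives 668·p = 6·702 − 40·70 = 1412, so p = 353/167.
Then q = (70 − 40·(353/167))/6 = -405/167.

p = 2.114, q = -2.425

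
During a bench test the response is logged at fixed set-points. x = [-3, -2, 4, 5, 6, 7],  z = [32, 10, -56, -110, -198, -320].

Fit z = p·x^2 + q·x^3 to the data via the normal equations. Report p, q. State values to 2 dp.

p = 0.59, q = -1.02

Setting ∂/∂p … = 0 gives: 4675·p + 28457·q = -26126;  28457·p + 184819·q = -170806.
(Σx^2·x^2 = 4675, Σx^2·x^3 = 28457, Σx^3·x^3 = 184819, Σx^2·z = -26126, Σx^3·z = -170806.)
Eliminating q: 184819·(row 1) − 28457·(row 2) gives 54227976·p = 184819·(-26126) − 28457·(-170806) = 32045148, so p = 2670429/4518998.
Then q = ((-170806) − 28457·(2670429/4518998))/184819 = -417049/410818.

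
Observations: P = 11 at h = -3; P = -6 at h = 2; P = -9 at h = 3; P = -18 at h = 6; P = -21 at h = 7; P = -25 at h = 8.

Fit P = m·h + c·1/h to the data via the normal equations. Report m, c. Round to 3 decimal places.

m = -3.049, c = -0.923

Entries of AᵀA: Σh·h = 171, Σh·1/h = 6, Σ1/h·1/h = 1681/3136.
Right-hand side: Σh·P = -527, Σ1/h·P = -451/24.
Eliminating c: (1681/3136)·(row 1) − 6·(row 2) gives (174555/3136)·m = (1681/3136)·(-527) − 6·(-451/24) = -532303/3136, so m = -532303/174555.
Then c = ((-451/24) − 6·(-532303/174555))/(1681/3136) = -53704/58185.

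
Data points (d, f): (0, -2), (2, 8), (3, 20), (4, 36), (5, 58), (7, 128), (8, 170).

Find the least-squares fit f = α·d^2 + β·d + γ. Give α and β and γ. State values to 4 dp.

The normal system MᵀM·[α, β, γ]ᵀ = Mᵀf is [[7475, 1079, 167]; [1079, 167, 29]; [167, 29, 7]]·[α, β, γ]ᵀ = [19390, 2766, 418]ᵀ.
Solving the 3×3 system (Gaussian elimination) gives α = 71524/23961, β = -62050/23961, γ = -880/1141.

α = 2.9850, β = -2.5896, γ = -0.7713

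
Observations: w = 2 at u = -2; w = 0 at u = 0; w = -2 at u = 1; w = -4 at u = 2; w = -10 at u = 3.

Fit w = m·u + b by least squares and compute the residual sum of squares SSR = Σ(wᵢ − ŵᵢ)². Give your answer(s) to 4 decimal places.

From the data, Σu·u = 18, Σu = 4, Σ1 = 5.
Moment sums: Σu·w = -44, Σw = -14.
XᵀX·[m, b]ᵀ = Xᵀw becomes [[18, 4]; [4, 5]]·[m, b]ᵀ = [-44, -14]ᵀ.
Determinant 18·5 − 4² = 74.
m = ((-44)·5 − 4·(-14))/74 = -82/37; b = (18·(-14) − 4·(-44))/74 = -38/37.
Residuals: -52/37, 38/37, 46/37, 54/37, -86/37; SSR = 448/37.

SSR = 12.1081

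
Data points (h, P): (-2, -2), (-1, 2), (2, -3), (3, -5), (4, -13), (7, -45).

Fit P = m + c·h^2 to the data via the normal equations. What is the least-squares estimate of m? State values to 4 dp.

Normal-equation sums: Σ1 = 6, Σh^2 = 83, Σh^2·h^2 = 2771.
Moment sums: ΣP = -66, Σh^2·P = -2476.
XᵀX·[m, c]ᵀ = XᵀP becomes [[6, 83]; [83, 2771]]·[m, c]ᵀ = [-66, -2476]ᵀ.
Δ = 6·2771 − 83² = 9737.
m = ((-66)·2771 − 83·(-2476))/9737 = 22622/9737; c = (6·(-2476) − 83·(-66))/9737 = -9378/9737.

m = 2.3233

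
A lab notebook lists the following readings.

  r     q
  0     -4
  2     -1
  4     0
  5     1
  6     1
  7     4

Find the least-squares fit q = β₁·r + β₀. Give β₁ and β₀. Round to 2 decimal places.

β₁ = 0.97, β₀ = -3.72

With design matrix M, MᵀM = [[130, 24]; [24, 6]] and Mᵀq = [37, 1]ᵀ.
Δ = 130·6 − 24² = 204.
β₁ = (37·6 − 24·1)/204 = 33/34; β₀ = (130·1 − 24·37)/204 = -379/102.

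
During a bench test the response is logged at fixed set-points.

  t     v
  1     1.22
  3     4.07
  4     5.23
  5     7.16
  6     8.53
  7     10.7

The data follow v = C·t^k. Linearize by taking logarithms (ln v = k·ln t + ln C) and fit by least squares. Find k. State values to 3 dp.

Taking logs, ln v = k·ln t + ln C, so regress ln v on ln t.
Σln t = 7.8320, Σ(ln t)² = 12.7160, Σln v = 9.7392, Σln t·ln v = 15.4568.
Equations: 12.7160·k + 7.8320·ln C = 15.4568;  7.8320·k + 6·ln C = 9.7392.
Slope k = (n·Σln t·ln v − Σln t·Σln v)/(n·Σ(ln t)² − (Σln t)²) = (6·15.4568 − 7.8320·9.7392)/14.9557 = 1.10079; ln C = (Σln v − k·Σln t)/n = 0.18631.

k = 1.101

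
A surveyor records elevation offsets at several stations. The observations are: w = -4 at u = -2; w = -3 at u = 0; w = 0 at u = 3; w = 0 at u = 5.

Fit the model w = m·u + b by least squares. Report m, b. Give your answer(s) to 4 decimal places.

m = 0.6379, b = -2.7069

The normal system XᵀX·[m, b]ᵀ = Xᵀw is [[38, 6]; [6, 4]]·[m, b]ᵀ = [8, -7]ᵀ.
Δ = 38·4 − 6² = 116.
m = (8·4 − 6·(-7))/116 = 37/58; b = (38·(-7) − 6·8)/116 = -157/58.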